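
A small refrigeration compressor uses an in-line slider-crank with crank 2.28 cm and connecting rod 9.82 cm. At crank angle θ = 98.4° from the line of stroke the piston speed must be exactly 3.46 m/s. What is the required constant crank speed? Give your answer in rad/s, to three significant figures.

For an in-line slider-crank, |v_piston| = rω|sinθ|·[1 + r cosθ/√(L² − r² sin²θ)].
With r = 0.0228 m, L = 0.0982 m, θ = 98.4°: the bracketed kinematic factor |dx/dθ| = 0.021769 m.
ω = v/|dx/dθ| = 3.46/0.021769 = 158.94 rad/s.

159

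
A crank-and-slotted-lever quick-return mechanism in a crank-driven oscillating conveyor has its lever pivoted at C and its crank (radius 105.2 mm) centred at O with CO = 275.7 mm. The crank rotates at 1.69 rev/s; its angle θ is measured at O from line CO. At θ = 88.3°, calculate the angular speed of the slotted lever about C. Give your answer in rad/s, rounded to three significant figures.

1.43

ω = 10.62 rad/s (from 1.69 rev/s).
Crank pin A relative to C: A = (d + r cosθ, r sinθ); lever angle φ = atan2(r sinθ, d + r cosθ).
Differentiating tanφ: φ̇ = rω(d cosθ + r)/(d² + r² + 2dr cosθ).
d² + r² + 2dr cosθ = |CA|² = 0.0887984 m²;  d cosθ + r = +0.11338 m.
|ω_lever| = |0.1052·10.62·+0.11338| / 0.0887984 = 1.4263 rad/s.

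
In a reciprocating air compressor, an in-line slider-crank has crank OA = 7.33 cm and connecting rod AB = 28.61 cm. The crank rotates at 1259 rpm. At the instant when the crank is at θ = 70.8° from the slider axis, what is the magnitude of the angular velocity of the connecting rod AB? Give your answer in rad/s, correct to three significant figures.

ω = 131.8 rad/s (converted from 1259 rpm).
The rod makes angle φ with the slider axis where L sinφ = r sinθ; differentiating, L cosφ·φ̇ = r ω cosθ.
L cosφ = √(L² − r² sin²θ) = 0.2776 m.
|ω_rod| = r ω |cosθ| / √(L² − r² sin²θ) = 0.0733·131.8·0.32887/0.2776 = 11.449 rad/s.

11.4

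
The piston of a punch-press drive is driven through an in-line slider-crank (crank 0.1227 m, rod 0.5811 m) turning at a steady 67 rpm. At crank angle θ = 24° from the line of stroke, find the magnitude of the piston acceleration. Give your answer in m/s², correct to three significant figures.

6.38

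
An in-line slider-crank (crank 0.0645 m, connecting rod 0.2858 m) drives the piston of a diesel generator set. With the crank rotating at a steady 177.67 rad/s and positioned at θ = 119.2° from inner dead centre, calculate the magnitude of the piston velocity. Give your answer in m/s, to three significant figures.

8.88

ω = 177.7 rad/s
For an in-line slider-crank, x = r cosθ + √(L² − r² sin²θ), so v = −rω sinθ·[1 + r cosθ/√(L² − r² sin²θ)].
With r = 0.0645 m, L = 0.2858 m, θ = 119.2°: √(L² − r² sin²θ) = 0.2802 m.
v = −0.0645·177.7·0.87292·[1 + 0.0645·-0.48786/0.2802] = -8.88 m/s.
|v| = 8.88 m/s.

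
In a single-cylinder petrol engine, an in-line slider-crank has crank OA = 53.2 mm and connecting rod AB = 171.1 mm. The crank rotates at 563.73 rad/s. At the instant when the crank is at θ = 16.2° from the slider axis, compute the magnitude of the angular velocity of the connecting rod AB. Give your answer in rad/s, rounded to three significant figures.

ω = 563.7 rad/s
The rod makes angle φ with the slider axis where L sinφ = r sinθ; differentiating, L cosφ·φ̇ = r ω cosθ.
L cosφ = √(L² − r² sin²θ) = 0.17046 m.
|ω_rod| = r ω |cosθ| / √(L² − r² sin²θ) = 0.0532·563.7·0.96029/0.17046 = 168.96 rad/s.

169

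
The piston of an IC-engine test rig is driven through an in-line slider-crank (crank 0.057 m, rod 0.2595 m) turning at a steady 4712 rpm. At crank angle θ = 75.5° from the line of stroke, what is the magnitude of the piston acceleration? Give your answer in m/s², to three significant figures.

756

ω = 2π·4712/60 = 493.4 rad/s
x(θ) = r cosθ + √(L² − r² sin²θ); with ω constant, a = ω²·d²x/dθ².
d²x/dθ² = −r cosθ − r²(cos2θ)/√u − r⁴ sin²2θ/(4u^{3/2}),  u = L² − r² sin²θ = 0.0642949 m².
Substituting r = 0.057 m, L = 0.2595 m, θ = 75.5°: d²x/dθ² = -0.0031029 m.
a = ω²·d²x/dθ² = (493.4)²·(-0.0031029) = -755.51 m/s²;  |a| = 755.51 m/s².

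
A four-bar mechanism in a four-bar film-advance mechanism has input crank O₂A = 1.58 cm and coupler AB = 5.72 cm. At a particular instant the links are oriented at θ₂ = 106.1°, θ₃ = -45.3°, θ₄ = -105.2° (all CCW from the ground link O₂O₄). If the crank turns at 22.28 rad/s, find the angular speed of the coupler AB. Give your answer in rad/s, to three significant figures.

ω₂ = 22.28 rad/s
Differentiating the loop-closure r₂e^{iθ₂}+r₃e^{iθ₃}=r₁+r₄e^{iθ₄} gives r₂ω₂e^{iθ₂}+r₃ω₃e^{iθ₃}=r₄ω₄e^{iθ₄}.
Eliminating the other unknown: ω₃ = r₂ω₂ sin(θ₄−θ₂) / [r₃ sin(θ₃−θ₄)].
Numerator sine = +0.51952; denominator sine = +0.86515.
Result = 0.0158·22.28·(+0.51952) / (0.0572·(+0.86515)) = +3.6956 rad/s; magnitude 3.6956 rad/s.

3.70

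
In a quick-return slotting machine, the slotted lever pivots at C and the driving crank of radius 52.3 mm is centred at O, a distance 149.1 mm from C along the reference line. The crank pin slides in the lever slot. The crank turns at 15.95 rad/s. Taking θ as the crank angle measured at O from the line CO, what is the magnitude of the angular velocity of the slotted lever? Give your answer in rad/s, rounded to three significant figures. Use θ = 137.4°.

ω = 15.95 rad/s
Crank pin A relative to C: A = (d + r cosθ, r sinθ); lever angle φ = atan2(r sinθ, d + r cosθ).
Differentiating tanφ: φ̇ = rω(d cosθ + r)/(d² + r² + 2dr cosθ).
d² + r² + 2dr cosθ = |CA|² = 0.013486 m²;  d cosθ + r = -0.057452 m.
|ω_lever| = |0.0523·15.95·-0.057452| / 0.013486 = 3.5537 rad/s.

3.55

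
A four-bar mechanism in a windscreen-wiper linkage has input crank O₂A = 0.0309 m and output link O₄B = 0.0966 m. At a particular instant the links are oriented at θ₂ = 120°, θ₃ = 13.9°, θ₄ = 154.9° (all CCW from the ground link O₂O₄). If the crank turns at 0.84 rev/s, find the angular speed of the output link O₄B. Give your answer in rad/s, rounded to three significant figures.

ω₂ = 5.278 rad/s (from 0.84 rev/s).
Differentiating the loop-closure r₂e^{iθ₂}+r₃e^{iθ₃}=r₁+r₄e^{iθ₄} gives r₂ω₂e^{iθ₂}+r₃ω₃e^{iθ₃}=r₄ω₄e^{iθ₄}.
Eliminating the other unknown: ω₄ = r₂ω₂ sin(θ₂−θ₃) / [r₄ sin(θ₄−θ₃)].
Numerator sine = +0.96078; denominator sine = +0.62932.
Result = 0.0309·5.278·(+0.96078) / (0.0966·(+0.62932)) = +2.5775 rad/s; magnitude 2.5775 rad/s.

2.58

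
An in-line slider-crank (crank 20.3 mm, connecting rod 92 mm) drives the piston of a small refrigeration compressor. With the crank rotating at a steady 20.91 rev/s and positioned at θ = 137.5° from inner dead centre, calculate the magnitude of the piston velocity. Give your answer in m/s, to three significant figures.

1.51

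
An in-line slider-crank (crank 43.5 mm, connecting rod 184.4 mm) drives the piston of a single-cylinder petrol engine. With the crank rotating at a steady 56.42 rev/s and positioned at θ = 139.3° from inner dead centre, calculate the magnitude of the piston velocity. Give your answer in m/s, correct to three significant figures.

8.24

ω = 2π·56.4 = 354.5 rad/s
For an in-line slider-crank, x = r cosθ + √(L² − r² sin²θ), so v = −rω sinθ·[1 + r cosθ/√(L² − r² sin²θ)].
With r = 0.0435 m, L = 0.1844 m, θ = 139.3°: √(L² − r² sin²θ) = 0.18221 m.
v = −0.0435·354.5·0.65210·[1 + 0.0435·-0.75813/0.18221] = -8.2357 m/s.
|v| = 8.2357 m/s.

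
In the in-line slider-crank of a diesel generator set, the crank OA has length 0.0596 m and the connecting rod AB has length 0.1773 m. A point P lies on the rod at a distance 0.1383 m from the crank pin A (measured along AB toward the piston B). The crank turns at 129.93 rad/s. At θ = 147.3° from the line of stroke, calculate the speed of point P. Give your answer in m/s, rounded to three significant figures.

3.55

ω = 129.9 rad/s.  Crank-pin speed |V_A| = rω = 7.7438 m/s, perpendicular to OA.
Rod angle: sinφ = −(r/L) sinθ ⇒ φ = -10.463°; ω_rod = −rω cosθ/√(L²−r²sin²θ) = +37.376 rad/s.
V_P = V_A + ω_rod × AP, with AP = 0.1383 m along the rod.
Components: V_Px = −rω sinθ − a·ω_rod·sinφ = -3.2448 m/s;  V_Py = rω cosθ + a·ω_rod·cosφ = -1.4334 m/s.
|V_P| = √(V_Px² + V_Py²) = 3.5473 m/s.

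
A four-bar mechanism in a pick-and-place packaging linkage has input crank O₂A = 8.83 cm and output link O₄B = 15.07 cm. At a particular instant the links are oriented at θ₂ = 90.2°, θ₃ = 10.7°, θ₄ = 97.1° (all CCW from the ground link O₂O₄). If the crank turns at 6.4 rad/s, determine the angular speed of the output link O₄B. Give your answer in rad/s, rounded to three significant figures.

ω₂ = 6.4 rad/s
Differentiating the loop-closure r₂e^{iθ₂}+r₃e^{iθ₃}=r₁+r₄e^{iθ₄} gives r₂ω₂e^{iθ₂}+r₃ω₃e^{iθ₃}=r₄ω₄e^{iθ₄}.
Eliminating the other unknown: ω₄ = r₂ω₂ sin(θ₂−θ₃) / [r₄ sin(θ₄−θ₃)].
Numerator sine = +0.98325; denominator sine = +0.99803.
Result = 0.0883·6.4·(+0.98325) / (0.1507·(+0.99803)) = +3.6945 rad/s; magnitude 3.6945 rad/s.

3.69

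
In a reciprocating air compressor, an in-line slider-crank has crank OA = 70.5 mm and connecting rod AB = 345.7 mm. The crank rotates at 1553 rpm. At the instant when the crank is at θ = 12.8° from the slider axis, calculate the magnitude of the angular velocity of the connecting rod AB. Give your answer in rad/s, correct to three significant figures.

ω = 162.6 rad/s (converted from 1553 rpm).
The rod makes angle φ with the slider axis where L sinφ = r sinθ; differentiating, L cosφ·φ̇ = r ω cosθ.
L cosφ = √(L² − r² sin²θ) = 0.34535 m.
|ω_rod| = r ω |cosθ| / √(L² − r² sin²θ) = 0.0705·162.6·0.97515/0.34535 = 32.375 rad/s.

32.4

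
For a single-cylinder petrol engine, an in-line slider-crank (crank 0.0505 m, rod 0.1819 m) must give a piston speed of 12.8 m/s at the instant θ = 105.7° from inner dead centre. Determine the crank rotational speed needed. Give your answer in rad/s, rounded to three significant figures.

For an in-line slider-crank, |v_piston| = rω|sinθ|·[1 + r cosθ/√(L² − r² sin²θ)].
With r = 0.0505 m, L = 0.1819 m, θ = 105.7°: the bracketed kinematic factor |dx/dθ| = 0.044826 m.
ω = v/|dx/dθ| = 12.8/0.044826 = 285.55 rad/s.

286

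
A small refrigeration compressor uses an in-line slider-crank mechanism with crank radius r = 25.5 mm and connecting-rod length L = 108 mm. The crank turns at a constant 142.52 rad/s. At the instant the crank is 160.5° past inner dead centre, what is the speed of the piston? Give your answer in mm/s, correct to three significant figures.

ω = 142.5 rad/s
For an in-line slider-crank, x = r cosθ + √(L² − r² sin²θ), so v = −rω sinθ·[1 + r cosθ/√(L² − r² sin²θ)].
With r = 0.0255 m, L = 0.108 m, θ = 160.5°: √(L² − r² sin²θ) = 0.10766 m.
v = −0.0255·142.5·0.33381·[1 + 0.0255·-0.94264/0.10766] = -0.94229 m/s.
|v| = 0.94229 m/s = 942.29 mm/s.

942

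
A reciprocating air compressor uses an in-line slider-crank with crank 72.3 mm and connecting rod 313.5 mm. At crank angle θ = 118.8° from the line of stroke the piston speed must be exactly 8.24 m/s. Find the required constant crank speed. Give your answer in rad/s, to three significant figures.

For an in-line slider-crank, |v_piston| = rω|sinθ|·[1 + r cosθ/√(L² − r² sin²θ)].
With r = 0.0723 m, L = 0.3135 m, θ = 118.8°: the bracketed kinematic factor |dx/dθ| = 0.05617 m.
ω = v/|dx/dθ| = 8.24/0.05617 = 146.7 rad/s.

147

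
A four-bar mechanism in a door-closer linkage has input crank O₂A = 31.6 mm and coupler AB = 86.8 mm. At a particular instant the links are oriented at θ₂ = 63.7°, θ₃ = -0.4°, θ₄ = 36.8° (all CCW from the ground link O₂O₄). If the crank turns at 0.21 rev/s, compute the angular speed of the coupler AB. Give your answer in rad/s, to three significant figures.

ω₂ = 1.319 rad/s (from 0.21 rev/s).
Differentiating the loop-closure r₂e^{iθ₂}+r₃e^{iθ₃}=r₁+r₄e^{iθ₄} gives r₂ω₂e^{iθ₂}+r₃ω₃e^{iθ₃}=r₄ω₄e^{iθ₄}.
Eliminating the other unknown: ω₃ = r₂ω₂ sin(θ₄−θ₂) / [r₃ sin(θ₃−θ₄)].
Numerator sine = -0.45243; denominator sine = -0.60460.
Result = 0.0316·1.319·(-0.45243) / (0.0868·(-0.60460)) = +0.35946 rad/s; magnitude 0.35946 rad/s.

0.359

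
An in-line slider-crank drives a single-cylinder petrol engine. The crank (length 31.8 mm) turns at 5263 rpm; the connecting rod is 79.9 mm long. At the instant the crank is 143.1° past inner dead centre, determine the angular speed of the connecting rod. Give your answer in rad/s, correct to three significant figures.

181

ω = 551.1 rad/s (converted from 5263 rpm).
The rod makes angle φ with the slider axis where L sinφ = r sinθ; differentiating, L cosφ·φ̇ = r ω cosθ.
L cosφ = √(L² − r² sin²θ) = 0.077585 m.
|ω_rod| = r ω |cosθ| / √(L² − r² sin²θ) = 0.0318·551.1·0.79968/0.077585 = 180.65 rad/s.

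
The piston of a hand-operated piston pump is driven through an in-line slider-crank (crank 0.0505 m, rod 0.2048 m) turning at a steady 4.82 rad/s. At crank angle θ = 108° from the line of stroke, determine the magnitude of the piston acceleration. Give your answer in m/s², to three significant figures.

0.602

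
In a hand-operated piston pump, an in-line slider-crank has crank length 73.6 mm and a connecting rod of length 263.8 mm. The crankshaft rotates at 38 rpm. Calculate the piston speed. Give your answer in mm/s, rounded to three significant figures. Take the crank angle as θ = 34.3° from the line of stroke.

ω = 2π·38/60 = 3.979 rad/s
For an in-line slider-crank, x = r cosθ + √(L² − r² sin²θ), so v = −rω sinθ·[1 + r cosθ/√(L² − r² sin²θ)].
With r = 0.0736 m, L = 0.2638 m, θ = 34.3°: √(L² − r² sin²θ) = 0.26052 m.
v = −0.0736·3.979·0.56353·[1 + 0.0736·0.82610/0.26052] = -0.20356 m/s.
|v| = 0.20356 m/s = 203.56 mm/s.

204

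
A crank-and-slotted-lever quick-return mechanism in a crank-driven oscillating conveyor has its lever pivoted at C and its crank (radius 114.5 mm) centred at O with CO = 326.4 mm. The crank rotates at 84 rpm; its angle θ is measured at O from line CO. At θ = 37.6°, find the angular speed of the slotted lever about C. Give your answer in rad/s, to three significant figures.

2.10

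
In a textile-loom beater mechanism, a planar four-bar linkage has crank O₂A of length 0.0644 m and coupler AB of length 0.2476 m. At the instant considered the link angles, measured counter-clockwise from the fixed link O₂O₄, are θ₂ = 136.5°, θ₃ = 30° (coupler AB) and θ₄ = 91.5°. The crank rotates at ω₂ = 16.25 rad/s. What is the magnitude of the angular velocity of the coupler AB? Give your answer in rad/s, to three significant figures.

ω₂ = 16.25 rad/s
Differentiating the loop-closure r₂e^{iθ₂}+r₃e^{iθ₃}=r₁+r₄e^{iθ₄} gives r₂ω₂e^{iθ₂}+r₃ω₃e^{iθ₃}=r₄ω₄e^{iθ₄}.
Eliminating the other unknown: ω₃ = r₂ω₂ sin(θ₄−θ₂) / [r₃ sin(θ₃−θ₄)].
Numerator sine = -0.70711; denominator sine = -0.87882.
Result = 0.0644·16.25·(-0.70711) / (0.2476·(-0.87882)) = +3.4008 rad/s; magnitude 3.4008 rad/s.

3.40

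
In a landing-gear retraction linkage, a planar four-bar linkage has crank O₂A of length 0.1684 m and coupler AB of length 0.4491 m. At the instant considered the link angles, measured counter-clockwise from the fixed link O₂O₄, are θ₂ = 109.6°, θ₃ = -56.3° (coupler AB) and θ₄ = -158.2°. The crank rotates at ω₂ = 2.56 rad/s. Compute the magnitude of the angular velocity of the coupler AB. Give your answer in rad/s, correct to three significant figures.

ω₂ = 2.56 rad/s
Differentiating the loop-closure r₂e^{iθ₂}+r₃e^{iθ₃}=r₁+r₄e^{iθ₄} gives r₂ω₂e^{iθ₂}+r₃ω₃e^{iθ₃}=r₄ω₄e^{iθ₄}.
Eliminating the other unknown: ω₃ = r₂ω₂ sin(θ₄−θ₂) / [r₃ sin(θ₃−θ₄)].
Numerator sine = +0.99926; denominator sine = +0.97851.
Result = 0.1684·2.56·(+0.99926) / (0.4491·(+0.97851)) = +0.98029 rad/s; magnitude 0.98029 rad/s.

0.980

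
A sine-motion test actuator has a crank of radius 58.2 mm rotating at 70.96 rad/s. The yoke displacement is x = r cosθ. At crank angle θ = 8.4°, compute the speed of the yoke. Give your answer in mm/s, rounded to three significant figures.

ω = 70.96 rad/s
x = r cosθ ⇒ ẋ = −rω sinθ.
|v| = rω|sinθ| = 0.0582·70.96·|sin 8.4°| = 0.6033 m/s = 603.3 mm/s.

603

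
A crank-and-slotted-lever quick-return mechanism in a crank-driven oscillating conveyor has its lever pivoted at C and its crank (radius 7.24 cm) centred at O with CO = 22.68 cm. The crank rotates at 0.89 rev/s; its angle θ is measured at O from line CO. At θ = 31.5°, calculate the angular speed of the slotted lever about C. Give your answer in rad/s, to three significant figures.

1.27

ω = 5.592 rad/s (from 0.89 rev/s).
Crank pin A relative to C: A = (d + r cosθ, r sinθ); lever angle φ = atan2(r sinθ, d + r cosθ).
Differentiating tanφ: φ̇ = rω(d cosθ + r)/(d² + r² + 2dr cosθ).
d² + r² + 2dr cosθ = |CA|² = 0.0846812 m²;  d cosθ + r = +0.26578 m.
|ω_lever| = |0.0724·5.592·+0.26578| / 0.0846812 = 1.2707 rad/s.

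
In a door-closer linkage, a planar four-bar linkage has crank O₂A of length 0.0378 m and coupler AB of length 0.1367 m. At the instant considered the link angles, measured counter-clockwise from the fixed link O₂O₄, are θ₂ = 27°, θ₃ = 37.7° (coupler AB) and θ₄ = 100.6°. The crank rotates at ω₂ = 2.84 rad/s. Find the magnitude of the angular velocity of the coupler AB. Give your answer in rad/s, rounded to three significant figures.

ω₂ = 2.84 rad/s
Differentiating the loop-closure r₂e^{iθ₂}+r₃e^{iθ₃}=r₁+r₄e^{iθ₄} gives r₂ω₂e^{iθ₂}+r₃ω₃e^{iθ₃}=r₄ω₄e^{iθ₄}.
Eliminating the other unknown: ω₃ = r₂ω₂ sin(θ₄−θ₂) / [r₃ sin(θ₃−θ₄)].
Numerator sine = +0.95931; denominator sine = -0.89021.
Result = 0.0378·2.84·(+0.95931) / (0.1367·(-0.89021)) = -0.84627 rad/s; magnitude 0.84627 rad/s.

0.846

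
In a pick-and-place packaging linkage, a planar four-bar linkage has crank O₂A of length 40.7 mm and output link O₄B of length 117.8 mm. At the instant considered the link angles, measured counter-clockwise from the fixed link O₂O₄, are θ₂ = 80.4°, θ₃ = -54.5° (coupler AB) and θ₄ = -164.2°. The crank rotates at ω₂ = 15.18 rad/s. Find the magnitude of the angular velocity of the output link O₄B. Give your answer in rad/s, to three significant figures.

3.95

ω₂ = 15.18 rad/s
Differentiating the loop-closure r₂e^{iθ₂}+r₃e^{iθ₃}=r₁+r₄e^{iθ₄} gives r₂ω₂e^{iθ₂}+r₃ω₃e^{iθ₃}=r₄ω₄e^{iθ₄}.
Eliminating the other unknown: ω₄ = r₂ω₂ sin(θ₂−θ₃) / [r₄ sin(θ₄−θ₃)].
Numerator sine = +0.70834; denominator sine = -0.94147.
Result = 0.0407·15.18·(+0.70834) / (0.1178·(-0.94147)) = -3.946 rad/s; magnitude 3.946 rad/s.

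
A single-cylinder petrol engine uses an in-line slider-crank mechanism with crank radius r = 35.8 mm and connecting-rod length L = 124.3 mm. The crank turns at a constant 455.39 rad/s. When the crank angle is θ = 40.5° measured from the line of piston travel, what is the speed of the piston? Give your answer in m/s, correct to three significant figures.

ω = 455.4 rad/s
For an in-line slider-crank, x = r cosθ + √(L² − r² sin²θ), so v = −rω sinθ·[1 + r cosθ/√(L² − r² sin²θ)].
With r = 0.0358 m, L = 0.1243 m, θ = 40.5°: √(L² − r² sin²θ) = 0.12211 m.
v = −0.0358·455.4·0.64945·[1 + 0.0358·0.76041/0.12211] = -12.948 m/s.
|v| = 12.948 m/s.

12.9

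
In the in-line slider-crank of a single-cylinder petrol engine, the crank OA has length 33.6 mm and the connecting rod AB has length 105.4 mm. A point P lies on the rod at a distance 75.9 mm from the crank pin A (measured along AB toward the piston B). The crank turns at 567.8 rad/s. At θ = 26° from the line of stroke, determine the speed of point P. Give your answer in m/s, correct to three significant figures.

ω = 567.8 rad/s.  Crank-pin speed |V_A| = rω = 19.078 m/s, perpendicular to OA.
Rod angle: sinφ = −(r/L) sinθ ⇒ φ = -8.033°; ω_rod = −rω cosθ/√(L²−r²sin²θ) = -164.3 rad/s.
V_P = V_A + ω_rod × AP, with AP = 0.0759 m along the rod.
Components: V_Px = −rω sinθ − a·ω_rod·sinφ = -10.106 m/s;  V_Py = rω cosθ + a·ω_rod·cosφ = +4.7993 m/s.
|V_P| = √(V_Px² + V_Py²) = 11.188 m/s.

11.2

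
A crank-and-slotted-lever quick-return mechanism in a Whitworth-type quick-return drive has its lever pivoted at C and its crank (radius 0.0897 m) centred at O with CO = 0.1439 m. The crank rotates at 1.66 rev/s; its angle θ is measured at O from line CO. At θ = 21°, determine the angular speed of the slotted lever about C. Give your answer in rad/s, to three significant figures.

ω = 10.43 rad/s (from 1.66 rev/s).
Crank pin A relative to C: A = (d + r cosθ, r sinθ); lever angle φ = atan2(r sinθ, d + r cosθ).
Differentiating tanφ: φ̇ = rω(d cosθ + r)/(d² + r² + 2dr cosθ).
d² + r² + 2dr cosθ = |CA|² = 0.0528543 m²;  d cosθ + r = +0.22404 m.
|ω_lever| = |0.0897·10.43·+0.22404| / 0.0528543 = 3.9658 rad/s.

3.97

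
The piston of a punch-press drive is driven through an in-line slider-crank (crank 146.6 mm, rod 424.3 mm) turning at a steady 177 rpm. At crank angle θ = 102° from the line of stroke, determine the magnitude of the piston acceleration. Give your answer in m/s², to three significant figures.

ω = 2π·177/60 = 18.54 rad/s
x(θ) = r cosθ + √(L² − r² sin²θ); with ω constant, a = ω²·d²x/dθ².
d²x/dθ² = −r cosθ − r²(cos2θ)/√u − r⁴ sin²2θ/(4u^{3/2}),  u = L² − r² sin²θ = 0.159468 m².
Substituting r = 0.1466 m, L = 0.4243 m, θ = 102°: d²x/dθ² = +0.079345 m.
a = ω²·d²x/dθ² = (18.54)²·(+0.079345) = +27.26 m/s²;  |a| = 27.26 m/s².

27.3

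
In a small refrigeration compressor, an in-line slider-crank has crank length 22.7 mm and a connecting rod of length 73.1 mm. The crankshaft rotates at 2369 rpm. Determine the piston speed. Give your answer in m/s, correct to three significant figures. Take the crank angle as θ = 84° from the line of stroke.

ω = 2π·2369/60 = 248.1 rad/s
For an in-line slider-crank, x = r cosθ + √(L² − r² sin²θ), so v = −rω sinθ·[1 + r cosθ/√(L² − r² sin²θ)].
With r = 0.0227 m, L = 0.0731 m, θ = 84°: √(L² − r² sin²θ) = 0.069527 m.
v = −0.0227·248.1·0.99452·[1 + 0.0227·0.10453/0.069527] = -5.7917 m/s.
|v| = 5.7917 m/s.

5.79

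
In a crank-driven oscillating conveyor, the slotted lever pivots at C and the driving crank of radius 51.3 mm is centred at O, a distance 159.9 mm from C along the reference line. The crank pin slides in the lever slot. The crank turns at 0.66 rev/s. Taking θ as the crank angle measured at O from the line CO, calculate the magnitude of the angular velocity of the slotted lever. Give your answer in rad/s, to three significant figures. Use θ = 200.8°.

1.62

ω = 4.147 rad/s (from 0.66 rev/s).
Crank pin A relative to C: A = (d + r cosθ, r sinθ); lever angle φ = atan2(r sinθ, d + r cosθ).
Differentiating tanφ: φ̇ = rω(d cosθ + r)/(d² + r² + 2dr cosθ).
d² + r² + 2dr cosθ = |CA|² = 0.0128632 m²;  d cosθ + r = -0.098179 m.
|ω_lever| = |0.0513·4.147·-0.098179| / 0.0128632 = 1.6237 rad/s.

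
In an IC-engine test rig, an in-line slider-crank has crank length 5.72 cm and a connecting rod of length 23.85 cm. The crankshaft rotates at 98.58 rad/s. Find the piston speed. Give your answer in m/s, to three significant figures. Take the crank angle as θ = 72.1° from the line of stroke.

ω = 98.58 rad/s
For an in-line slider-crank, x = r cosθ + √(L² − r² sin²θ), so v = −rω sinθ·[1 + r cosθ/√(L² − r² sin²θ)].
With r = 0.0572 m, L = 0.2385 m, θ = 72.1°: √(L² − r² sin²θ) = 0.23221 m.
v = −0.0572·98.58·0.95159·[1 + 0.0572·0.30736/0.23221] = -5.7721 m/s.
|v| = 5.7721 m/s.

5.77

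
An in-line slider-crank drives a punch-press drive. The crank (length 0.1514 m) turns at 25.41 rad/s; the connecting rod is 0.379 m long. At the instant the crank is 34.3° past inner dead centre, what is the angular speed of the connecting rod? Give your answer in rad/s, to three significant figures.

8.61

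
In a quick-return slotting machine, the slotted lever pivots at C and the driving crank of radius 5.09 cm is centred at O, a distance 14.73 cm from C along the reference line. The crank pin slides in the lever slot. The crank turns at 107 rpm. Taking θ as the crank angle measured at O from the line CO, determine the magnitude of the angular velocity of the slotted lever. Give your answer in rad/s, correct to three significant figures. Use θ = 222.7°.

ω = 11.21 rad/s (from 107 rpm).
Crank pin A relative to C: A = (d + r cosθ, r sinθ); lever angle φ = atan2(r sinθ, d + r cosθ).
Differentiating tanφ: φ̇ = rω(d cosθ + r)/(d² + r² + 2dr cosθ).
d² + r² + 2dr cosθ = |CA|² = 0.013268 m²;  d cosθ + r = -0.057353 m.
|ω_lever| = |0.0509·11.21·-0.057353| / 0.013268 = 2.4654 rad/s.

2.47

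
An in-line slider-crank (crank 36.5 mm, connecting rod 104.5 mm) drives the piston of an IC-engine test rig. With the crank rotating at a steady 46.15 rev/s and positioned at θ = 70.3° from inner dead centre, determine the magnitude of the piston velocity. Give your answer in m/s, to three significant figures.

ω = 2π·46.1 = 290 rad/s
For an in-line slider-crank, x = r cosθ + √(L² − r² sin²θ), so v = −rω sinθ·[1 + r cosθ/√(L² − r² sin²θ)].
With r = 0.0365 m, L = 0.1045 m, θ = 70.3°: √(L² − r² sin²θ) = 0.098688 m.
v = −0.0365·290·0.94147·[1 + 0.0365·0.33710/0.098688] = -11.207 m/s.
|v| = 11.207 m/s.

11.2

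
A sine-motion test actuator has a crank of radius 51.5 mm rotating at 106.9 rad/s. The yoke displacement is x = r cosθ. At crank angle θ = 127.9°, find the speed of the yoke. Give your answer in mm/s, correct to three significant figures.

ω = 106.9 rad/s
x = r cosθ ⇒ ẋ = −rω sinθ.
|v| = rω|sinθ| = 0.0515·106.9·|sin 127.9°| = 4.3442 m/s = 4344.2 mm/s.

4340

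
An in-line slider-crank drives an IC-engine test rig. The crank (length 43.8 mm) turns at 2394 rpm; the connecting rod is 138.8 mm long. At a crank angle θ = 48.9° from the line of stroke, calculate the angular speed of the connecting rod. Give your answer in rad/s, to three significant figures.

ω = 250.7 rad/s (converted from 2394 rpm).
The rod makes angle φ with the slider axis where L sinφ = r sinθ; differentiating, L cosφ·φ̇ = r ω cosθ.
L cosφ = √(L² − r² sin²θ) = 0.13482 m.
|ω_rod| = r ω |cosθ| / √(L² − r² sin²θ) = 0.0438·250.7·0.65738/0.13482 = 53.542 rad/s.

53.5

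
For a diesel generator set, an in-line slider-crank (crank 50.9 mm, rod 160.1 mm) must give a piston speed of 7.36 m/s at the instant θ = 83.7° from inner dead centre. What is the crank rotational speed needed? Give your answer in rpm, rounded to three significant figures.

1340

For an in-line slider-crank, |v_piston| = rω|sinθ|·[1 + r cosθ/√(L² − r² sin²θ)].
With r = 0.0509 m, L = 0.1601 m, θ = 83.7°: the bracketed kinematic factor |dx/dθ| = 0.052453 m.
ω = v/|dx/dθ| = 7.36/0.052453 = 140.32 rad/s.
N = 60ω/(2π) = 1339.9 rpm.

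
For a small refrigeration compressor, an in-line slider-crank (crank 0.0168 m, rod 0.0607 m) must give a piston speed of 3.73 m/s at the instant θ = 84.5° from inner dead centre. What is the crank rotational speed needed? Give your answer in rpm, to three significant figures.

For an in-line slider-crank, |v_piston| = rω|sinθ|·[1 + r cosθ/√(L² − r² sin²θ)].
With r = 0.0168 m, L = 0.0607 m, θ = 84.5°: the bracketed kinematic factor |dx/dθ| = 0.017184 m.
ω = v/|dx/dθ| = 3.73/0.017184 = 217.06 rad/s.
N = 60ω/(2π) = 2072.8 rpm.

2070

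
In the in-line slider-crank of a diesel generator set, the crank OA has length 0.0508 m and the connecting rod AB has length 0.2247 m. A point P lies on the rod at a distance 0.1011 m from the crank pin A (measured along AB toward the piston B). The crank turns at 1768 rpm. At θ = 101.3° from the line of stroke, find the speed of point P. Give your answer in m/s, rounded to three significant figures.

ω = 185.1 rad/s.  Crank-pin speed |V_A| = rω = 9.4053 m/s, perpendicular to OA.
Rod angle: sinφ = −(r/L) sinθ ⇒ φ = -12.809°; ω_rod = −rω cosθ/√(L²−r²sin²θ) = +8.4111 rad/s.
V_P = V_A + ω_rod × AP, with AP = 0.1011 m along the rod.
Components: V_Px = −rω sinθ − a·ω_rod·sinφ = -9.0345 m/s;  V_Py = rω cosθ + a·ω_rod·cosφ = -1.0137 m/s.
|V_P| = √(V_Px² + V_Py²) = 9.0912 m/s.

9.09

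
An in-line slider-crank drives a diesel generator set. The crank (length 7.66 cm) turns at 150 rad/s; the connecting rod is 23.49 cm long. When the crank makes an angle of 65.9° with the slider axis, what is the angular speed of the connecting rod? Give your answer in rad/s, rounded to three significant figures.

20.9

ω = 150 rad/s
The rod makes angle φ with the slider axis where L sinφ = r sinθ; differentiating, L cosφ·φ̇ = r ω cosθ.
L cosφ = √(L² − r² sin²θ) = 0.22425 m.
|ω_rod| = r ω |cosθ| / √(L² − r² sin²θ) = 0.0766·150·0.40833/0.22425 = 20.922 rad/s.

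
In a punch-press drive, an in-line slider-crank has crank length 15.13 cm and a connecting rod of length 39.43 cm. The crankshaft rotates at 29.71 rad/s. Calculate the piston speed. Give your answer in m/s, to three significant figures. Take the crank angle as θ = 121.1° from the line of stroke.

3.04

ω = 29.71 rad/s
For an in-line slider-crank, x = r cosθ + √(L² − r² sin²θ), so v = −rω sinθ·[1 + r cosθ/√(L² − r² sin²θ)].
With r = 0.1513 m, L = 0.3943 m, θ = 121.1°: √(L² − r² sin²θ) = 0.37241 m.
v = −0.1513·29.71·0.85627·[1 + 0.1513·-0.51653/0.37241] = -3.0413 m/s.
|v| = 3.0413 m/s.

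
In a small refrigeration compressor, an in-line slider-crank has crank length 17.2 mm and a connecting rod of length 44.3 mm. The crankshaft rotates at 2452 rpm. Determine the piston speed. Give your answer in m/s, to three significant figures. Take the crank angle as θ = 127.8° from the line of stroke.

ω = 2π·2452/60 = 256.8 rad/s
For an in-line slider-crank, x = r cosθ + √(L² − r² sin²θ), so v = −rω sinθ·[1 + r cosθ/√(L² − r² sin²θ)].
With r = 0.0172 m, L = 0.0443 m, θ = 127.8°: √(L² − r² sin²θ) = 0.042164 m.
v = −0.0172·256.8·0.79016·[1 + 0.0172·-0.61291/0.042164] = -2.6172 m/s.
|v| = 2.6172 m/s.

2.62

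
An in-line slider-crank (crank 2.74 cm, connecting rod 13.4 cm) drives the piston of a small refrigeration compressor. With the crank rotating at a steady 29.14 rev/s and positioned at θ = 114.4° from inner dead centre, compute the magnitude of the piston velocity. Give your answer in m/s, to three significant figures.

ω = 2π·29.1 = 183.1 rad/s
For an in-line slider-crank, x = r cosθ + √(L² − r² sin²θ), so v = −rω sinθ·[1 + r cosθ/√(L² − r² sin²θ)].
With r = 0.0274 m, L = 0.134 m, θ = 114.4°: √(L² − r² sin²θ) = 0.13166 m.
v = −0.0274·183.1·0.91068·[1 + 0.0274·-0.41310/0.13166] = -4.1759 m/s.
|v| = 4.1759 m/s.

4.18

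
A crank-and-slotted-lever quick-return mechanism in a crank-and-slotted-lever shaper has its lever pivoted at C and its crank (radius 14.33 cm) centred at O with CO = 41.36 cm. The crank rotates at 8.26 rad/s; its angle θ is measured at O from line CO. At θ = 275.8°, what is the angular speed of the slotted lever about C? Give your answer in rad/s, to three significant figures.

1.08

ω = 8.26 rad/s
Crank pin A relative to C: A = (d + r cosθ, r sinθ); lever angle φ = atan2(r sinθ, d + r cosθ).
Differentiating tanφ: φ̇ = rω(d cosθ + r)/(d² + r² + 2dr cosθ).
d² + r² + 2dr cosθ = |CA|² = 0.203579 m²;  d cosθ + r = +0.1851 m.
|ω_lever| = |0.1433·8.26·+0.1851| / 0.203579 = 1.0762 rad/s.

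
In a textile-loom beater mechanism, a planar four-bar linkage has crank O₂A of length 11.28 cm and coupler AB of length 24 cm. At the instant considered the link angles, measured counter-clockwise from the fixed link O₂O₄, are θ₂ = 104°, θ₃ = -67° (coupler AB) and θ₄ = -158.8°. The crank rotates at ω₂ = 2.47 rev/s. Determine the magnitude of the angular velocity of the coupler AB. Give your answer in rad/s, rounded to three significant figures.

ω₂ = 15.52 rad/s (from 2.47 rev/s).
Differentiating the loop-closure r₂e^{iθ₂}+r₃e^{iθ₃}=r₁+r₄e^{iθ₄} gives r₂ω₂e^{iθ₂}+r₃ω₃e^{iθ₃}=r₄ω₄e^{iθ₄}.
Eliminating the other unknown: ω₃ = r₂ω₂ sin(θ₄−θ₂) / [r₃ sin(θ₃−θ₄)].
Numerator sine = +0.99211; denominator sine = +0.99951.
Result = 0.1128·15.52·(+0.99211) / (0.24·(+0.99951)) = +7.2402 rad/s; magnitude 7.2402 rad/s.

7.24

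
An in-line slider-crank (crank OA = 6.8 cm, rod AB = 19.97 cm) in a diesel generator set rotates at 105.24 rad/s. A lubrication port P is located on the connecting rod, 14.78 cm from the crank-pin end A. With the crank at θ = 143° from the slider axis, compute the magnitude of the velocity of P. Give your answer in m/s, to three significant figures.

ω = 105.2 rad/s.  Crank-pin speed |V_A| = rω = 7.1563 m/s, perpendicular to OA.
Rod angle: sinφ = −(r/L) sinθ ⇒ φ = -11.825°; ω_rod = −rω cosθ/√(L²−r²sin²θ) = +29.24 rad/s.
V_P = V_A + ω_rod × AP, with AP = 0.1478 m along the rod.
Components: V_Px = −rω sinθ − a·ω_rod·sinφ = -3.4212 m/s;  V_Py = rω cosθ + a·ω_rod·cosφ = -1.4853 m/s.
|V_P| = √(V_Px² + V_Py²) = 3.7297 m/s.

3.73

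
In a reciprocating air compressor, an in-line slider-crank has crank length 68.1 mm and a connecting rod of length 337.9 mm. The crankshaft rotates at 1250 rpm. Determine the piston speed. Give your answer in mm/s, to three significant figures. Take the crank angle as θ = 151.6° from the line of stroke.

ω = 2π·1250/60 = 130.9 rad/s
For an in-line slider-crank, x = r cosθ + √(L² − r² sin²θ), so v = −rω sinθ·[1 + r cosθ/√(L² − r² sin²θ)].
With r = 0.0681 m, L = 0.3379 m, θ = 151.6°: √(L² − r² sin²θ) = 0.33634 m.
v = −0.0681·130.9·0.47562·[1 + 0.0681·-0.87965/0.33634] = -3.4847 m/s.
|v| = 3.4847 m/s = 3484.7 mm/s.

3480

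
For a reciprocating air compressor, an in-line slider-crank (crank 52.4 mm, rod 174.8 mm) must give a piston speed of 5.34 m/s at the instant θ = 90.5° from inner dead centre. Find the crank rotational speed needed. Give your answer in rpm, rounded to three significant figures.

976

For an in-line slider-crank, |v_piston| = rω|sinθ|·[1 + r cosθ/√(L² − r² sin²θ)].
With r = 0.0524 m, L = 0.1748 m, θ = 90.5°: the bracketed kinematic factor |dx/dθ| = 0.052254 m.
ω = v/|dx/dθ| = 5.34/0.052254 = 102.19 rad/s.
N = 60ω/(2π) = 975.87 rpm.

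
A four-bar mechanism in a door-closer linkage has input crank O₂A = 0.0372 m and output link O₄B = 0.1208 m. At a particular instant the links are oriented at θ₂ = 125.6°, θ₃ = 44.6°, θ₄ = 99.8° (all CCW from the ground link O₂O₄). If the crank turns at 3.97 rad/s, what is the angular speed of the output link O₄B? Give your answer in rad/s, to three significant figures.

1.47

ω₂ = 3.97 rad/s
Differentiating the loop-closure r₂e^{iθ₂}+r₃e^{iθ₃}=r₁+r₄e^{iθ₄} gives r₂ω₂e^{iθ₂}+r₃ω₃e^{iθ₃}=r₄ω₄e^{iθ₄}.
Eliminating the other unknown: ω₄ = r₂ω₂ sin(θ₂−θ₃) / [r₄ sin(θ₄−θ₃)].
Numerator sine = +0.98769; denominator sine = +0.82115.
Result = 0.0372·3.97·(+0.98769) / (0.1208·(+0.82115)) = +1.4705 rad/s; magnitude 1.4705 rad/s.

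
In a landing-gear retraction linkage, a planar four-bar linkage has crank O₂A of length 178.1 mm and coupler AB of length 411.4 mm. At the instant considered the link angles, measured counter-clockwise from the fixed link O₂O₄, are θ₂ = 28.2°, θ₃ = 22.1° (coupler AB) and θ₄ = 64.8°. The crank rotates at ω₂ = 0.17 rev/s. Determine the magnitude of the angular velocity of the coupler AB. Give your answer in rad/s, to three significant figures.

0.407

ω₂ = 1.068 rad/s (from 0.17 rev/s).
Differentiating the loop-closure r₂e^{iθ₂}+r₃e^{iθ₃}=r₁+r₄e^{iθ₄} gives r₂ω₂e^{iθ₂}+r₃ω₃e^{iθ₃}=r₄ω₄e^{iθ₄}.
Eliminating the other unknown: ω₃ = r₂ω₂ sin(θ₄−θ₂) / [r₃ sin(θ₃−θ₄)].
Numerator sine = +0.59622; denominator sine = -0.67816.
Result = 0.1781·1.068·(+0.59622) / (0.4114·(-0.67816)) = -0.40654 rad/s; magnitude 0.40654 rad/s.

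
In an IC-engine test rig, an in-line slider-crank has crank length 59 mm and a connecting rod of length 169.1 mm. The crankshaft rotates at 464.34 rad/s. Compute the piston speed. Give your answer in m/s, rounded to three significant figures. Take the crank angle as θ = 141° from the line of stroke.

ω = 464.3 rad/s
For an in-line slider-crank, x = r cosθ + √(L² − r² sin²θ), so v = −rω sinθ·[1 + r cosθ/√(L² − r² sin²θ)].
With r = 0.059 m, L = 0.1691 m, θ = 141°: √(L² − r² sin²θ) = 0.16497 m.
v = −0.059·464.3·0.62932·[1 + 0.059·-0.77715/0.16497] = -12.449 m/s.
|v| = 12.449 m/s.

12.4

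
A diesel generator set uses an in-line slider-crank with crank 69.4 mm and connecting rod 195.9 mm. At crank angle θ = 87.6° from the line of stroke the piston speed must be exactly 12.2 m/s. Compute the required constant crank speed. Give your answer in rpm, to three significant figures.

1650

For an in-line slider-crank, |v_piston| = rω|sinθ|·[1 + r cosθ/√(L² − r² sin²θ)].
With r = 0.0694 m, L = 0.1959 m, θ = 87.6°: the bracketed kinematic factor |dx/dθ| = 0.070439 m.
ω = v/|dx/dθ| = 12.2/0.070439 = 173.2 rad/s.
N = 60ω/(2π) = 1653.9 rpm.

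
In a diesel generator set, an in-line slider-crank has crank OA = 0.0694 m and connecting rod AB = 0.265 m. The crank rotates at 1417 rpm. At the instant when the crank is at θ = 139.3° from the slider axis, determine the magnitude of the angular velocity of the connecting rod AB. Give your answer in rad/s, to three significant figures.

ω = 148.4 rad/s (converted from 1417 rpm).
The rod makes angle φ with the slider axis where L sinφ = r sinθ; differentiating, L cosφ·φ̇ = r ω cosθ.
L cosφ = √(L² − r² sin²θ) = 0.26111 m.
|ω_rod| = r ω |cosθ| / √(L² − r² sin²θ) = 0.0694·148.4·0.75813/0.26111 = 29.901 rad/s.

29.9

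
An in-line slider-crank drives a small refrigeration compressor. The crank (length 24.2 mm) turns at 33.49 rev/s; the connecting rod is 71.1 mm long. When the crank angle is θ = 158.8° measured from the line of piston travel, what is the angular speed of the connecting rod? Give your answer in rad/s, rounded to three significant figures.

67.3

ω = 210.4 rad/s (converted from 33.49 rev/s).
The rod makes angle φ with the slider axis where L sinφ = r sinθ; differentiating, L cosφ·φ̇ = r ω cosθ.
L cosφ = √(L² − r² sin²θ) = 0.070559 m.
|ω_rod| = r ω |cosθ| / √(L² − r² sin²θ) = 0.0242·210.4·0.93232/0.070559 = 67.286 rad/s.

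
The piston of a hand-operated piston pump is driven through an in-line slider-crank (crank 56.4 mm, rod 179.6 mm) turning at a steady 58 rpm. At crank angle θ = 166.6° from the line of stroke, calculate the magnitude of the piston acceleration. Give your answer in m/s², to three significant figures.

ω = 2π·58/60 = 6.074 rad/s
x(θ) = r cosθ + √(L² − r² sin²θ); with ω constant, a = ω²·d²x/dθ².
d²x/dθ² = −r cosθ − r²(cos2θ)/√u − r⁴ sin²2θ/(4u^{3/2}),  u = L² − r² sin²θ = 0.0320853 m².
Substituting r = 0.0564 m, L = 0.1796 m, θ = 166.6°: d²x/dθ² = +0.038924 m.
a = ω²·d²x/dθ² = (6.074)²·(+0.038924) = +1.4359 m/s²;  |a| = 1.4359 m/s².

1.44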